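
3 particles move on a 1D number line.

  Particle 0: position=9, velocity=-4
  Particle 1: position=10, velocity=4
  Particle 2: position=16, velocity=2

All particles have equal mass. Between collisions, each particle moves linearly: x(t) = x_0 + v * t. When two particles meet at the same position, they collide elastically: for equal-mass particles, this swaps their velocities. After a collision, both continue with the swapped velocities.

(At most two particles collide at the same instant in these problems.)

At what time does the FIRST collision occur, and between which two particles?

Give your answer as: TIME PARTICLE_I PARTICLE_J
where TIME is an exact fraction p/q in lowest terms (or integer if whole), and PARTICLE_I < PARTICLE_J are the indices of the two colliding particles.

Answer: 3 1 2

Derivation:
Pair (0,1): pos 9,10 vel -4,4 -> not approaching (rel speed -8 <= 0)
Pair (1,2): pos 10,16 vel 4,2 -> gap=6, closing at 2/unit, collide at t=3
Earliest collision: t=3 between 1 and 2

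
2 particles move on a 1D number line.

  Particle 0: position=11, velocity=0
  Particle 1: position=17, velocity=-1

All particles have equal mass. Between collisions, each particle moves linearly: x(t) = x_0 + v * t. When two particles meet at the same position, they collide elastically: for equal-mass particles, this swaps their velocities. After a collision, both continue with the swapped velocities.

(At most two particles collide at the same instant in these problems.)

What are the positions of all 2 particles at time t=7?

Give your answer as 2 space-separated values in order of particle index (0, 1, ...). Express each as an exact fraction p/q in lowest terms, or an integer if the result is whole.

Collision at t=6: particles 0 and 1 swap velocities; positions: p0=11 p1=11; velocities now: v0=-1 v1=0
Advance to t=7 (no further collisions before then); velocities: v0=-1 v1=0; positions = 10 11

Answer: 10 11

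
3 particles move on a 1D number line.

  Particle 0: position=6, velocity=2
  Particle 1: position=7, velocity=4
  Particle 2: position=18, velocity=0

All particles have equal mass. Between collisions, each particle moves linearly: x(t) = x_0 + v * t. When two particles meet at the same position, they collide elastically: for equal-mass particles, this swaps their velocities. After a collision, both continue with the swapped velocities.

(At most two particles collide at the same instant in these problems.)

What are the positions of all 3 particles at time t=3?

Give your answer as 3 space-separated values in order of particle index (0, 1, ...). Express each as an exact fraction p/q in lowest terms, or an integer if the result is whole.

Answer: 12 18 19

Derivation:
Collision at t=11/4: particles 1 and 2 swap velocities; positions: p0=23/2 p1=18 p2=18; velocities now: v0=2 v1=0 v2=4
Advance to t=3 (no further collisions before then); velocities: v0=2 v1=0 v2=4; positions = 12 18 19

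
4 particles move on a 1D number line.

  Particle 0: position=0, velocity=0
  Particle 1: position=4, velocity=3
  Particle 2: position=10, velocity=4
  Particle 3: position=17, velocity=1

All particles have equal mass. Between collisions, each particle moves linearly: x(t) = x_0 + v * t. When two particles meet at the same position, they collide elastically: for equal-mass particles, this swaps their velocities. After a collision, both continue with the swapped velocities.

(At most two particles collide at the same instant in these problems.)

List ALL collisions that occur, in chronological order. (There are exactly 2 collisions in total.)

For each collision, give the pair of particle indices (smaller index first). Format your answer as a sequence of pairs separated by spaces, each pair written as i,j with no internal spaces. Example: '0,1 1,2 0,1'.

Collision at t=7/3: particles 2 and 3 swap velocities; positions: p0=0 p1=11 p2=58/3 p3=58/3; velocities now: v0=0 v1=3 v2=1 v3=4
Collision at t=13/2: particles 1 and 2 swap velocities; positions: p0=0 p1=47/2 p2=47/2 p3=36; velocities now: v0=0 v1=1 v2=3 v3=4

Answer: 2,3 1,2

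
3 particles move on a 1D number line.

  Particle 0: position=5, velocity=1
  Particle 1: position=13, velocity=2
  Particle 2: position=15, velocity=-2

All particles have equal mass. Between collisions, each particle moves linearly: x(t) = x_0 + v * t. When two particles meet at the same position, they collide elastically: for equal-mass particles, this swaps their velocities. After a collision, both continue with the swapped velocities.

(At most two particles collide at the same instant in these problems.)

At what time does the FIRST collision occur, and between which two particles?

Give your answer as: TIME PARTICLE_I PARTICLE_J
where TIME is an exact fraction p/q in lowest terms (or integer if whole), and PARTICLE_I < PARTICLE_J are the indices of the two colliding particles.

Pair (0,1): pos 5,13 vel 1,2 -> not approaching (rel speed -1 <= 0)
Pair (1,2): pos 13,15 vel 2,-2 -> gap=2, closing at 4/unit, collide at t=1/2
Earliest collision: t=1/2 between 1 and 2

Answer: 1/2 1 2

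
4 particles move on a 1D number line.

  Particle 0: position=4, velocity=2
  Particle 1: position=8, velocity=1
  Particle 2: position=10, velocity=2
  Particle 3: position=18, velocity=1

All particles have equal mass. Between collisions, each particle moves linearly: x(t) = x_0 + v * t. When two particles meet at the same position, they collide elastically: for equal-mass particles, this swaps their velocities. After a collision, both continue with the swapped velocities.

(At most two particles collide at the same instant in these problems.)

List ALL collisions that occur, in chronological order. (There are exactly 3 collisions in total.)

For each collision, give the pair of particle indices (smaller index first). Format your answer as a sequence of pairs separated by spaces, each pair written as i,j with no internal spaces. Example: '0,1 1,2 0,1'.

Collision at t=4: particles 0 and 1 swap velocities; positions: p0=12 p1=12 p2=18 p3=22; velocities now: v0=1 v1=2 v2=2 v3=1
Collision at t=8: particles 2 and 3 swap velocities; positions: p0=16 p1=20 p2=26 p3=26; velocities now: v0=1 v1=2 v2=1 v3=2
Collision at t=14: particles 1 and 2 swap velocities; positions: p0=22 p1=32 p2=32 p3=38; velocities now: v0=1 v1=1 v2=2 v3=2

Answer: 0,1 2,3 1,2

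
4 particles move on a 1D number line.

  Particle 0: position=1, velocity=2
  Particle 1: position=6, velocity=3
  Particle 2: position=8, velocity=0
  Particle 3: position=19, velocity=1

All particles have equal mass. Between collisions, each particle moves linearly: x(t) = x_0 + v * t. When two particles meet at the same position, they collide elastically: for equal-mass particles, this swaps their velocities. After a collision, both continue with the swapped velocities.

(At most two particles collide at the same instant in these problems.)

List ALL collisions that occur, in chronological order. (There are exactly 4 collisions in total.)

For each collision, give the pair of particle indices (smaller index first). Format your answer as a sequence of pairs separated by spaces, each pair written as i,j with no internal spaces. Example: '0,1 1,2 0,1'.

Collision at t=2/3: particles 1 and 2 swap velocities; positions: p0=7/3 p1=8 p2=8 p3=59/3; velocities now: v0=2 v1=0 v2=3 v3=1
Collision at t=7/2: particles 0 and 1 swap velocities; positions: p0=8 p1=8 p2=33/2 p3=45/2; velocities now: v0=0 v1=2 v2=3 v3=1
Collision at t=13/2: particles 2 and 3 swap velocities; positions: p0=8 p1=14 p2=51/2 p3=51/2; velocities now: v0=0 v1=2 v2=1 v3=3
Collision at t=18: particles 1 and 2 swap velocities; positions: p0=8 p1=37 p2=37 p3=60; velocities now: v0=0 v1=1 v2=2 v3=3

Answer: 1,2 0,1 2,3 1,2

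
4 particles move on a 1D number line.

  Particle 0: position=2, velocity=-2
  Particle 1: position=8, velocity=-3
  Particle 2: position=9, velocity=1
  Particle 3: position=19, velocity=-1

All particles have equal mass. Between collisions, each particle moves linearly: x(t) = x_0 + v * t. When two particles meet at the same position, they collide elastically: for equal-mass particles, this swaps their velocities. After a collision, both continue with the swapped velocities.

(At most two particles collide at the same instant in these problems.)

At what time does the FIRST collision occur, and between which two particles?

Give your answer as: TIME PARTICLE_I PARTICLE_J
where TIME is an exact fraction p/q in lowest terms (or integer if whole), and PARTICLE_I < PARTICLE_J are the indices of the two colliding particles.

Pair (0,1): pos 2,8 vel -2,-3 -> gap=6, closing at 1/unit, collide at t=6
Pair (1,2): pos 8,9 vel -3,1 -> not approaching (rel speed -4 <= 0)
Pair (2,3): pos 9,19 vel 1,-1 -> gap=10, closing at 2/unit, collide at t=5
Earliest collision: t=5 between 2 and 3

Answer: 5 2 3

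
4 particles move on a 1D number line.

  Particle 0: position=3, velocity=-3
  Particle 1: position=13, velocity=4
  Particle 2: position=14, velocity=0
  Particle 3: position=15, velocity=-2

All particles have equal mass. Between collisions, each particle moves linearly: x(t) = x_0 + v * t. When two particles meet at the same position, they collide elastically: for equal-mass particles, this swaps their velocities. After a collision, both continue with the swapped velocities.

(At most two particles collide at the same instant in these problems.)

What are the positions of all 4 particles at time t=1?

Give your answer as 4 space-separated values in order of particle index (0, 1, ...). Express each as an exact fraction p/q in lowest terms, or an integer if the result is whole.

Collision at t=1/4: particles 1 and 2 swap velocities; positions: p0=9/4 p1=14 p2=14 p3=29/2; velocities now: v0=-3 v1=0 v2=4 v3=-2
Collision at t=1/3: particles 2 and 3 swap velocities; positions: p0=2 p1=14 p2=43/3 p3=43/3; velocities now: v0=-3 v1=0 v2=-2 v3=4
Collision at t=1/2: particles 1 and 2 swap velocities; positions: p0=3/2 p1=14 p2=14 p3=15; velocities now: v0=-3 v1=-2 v2=0 v3=4
Advance to t=1 (no further collisions before then); velocities: v0=-3 v1=-2 v2=0 v3=4; positions = 0 13 14 17

Answer: 0 13 14 17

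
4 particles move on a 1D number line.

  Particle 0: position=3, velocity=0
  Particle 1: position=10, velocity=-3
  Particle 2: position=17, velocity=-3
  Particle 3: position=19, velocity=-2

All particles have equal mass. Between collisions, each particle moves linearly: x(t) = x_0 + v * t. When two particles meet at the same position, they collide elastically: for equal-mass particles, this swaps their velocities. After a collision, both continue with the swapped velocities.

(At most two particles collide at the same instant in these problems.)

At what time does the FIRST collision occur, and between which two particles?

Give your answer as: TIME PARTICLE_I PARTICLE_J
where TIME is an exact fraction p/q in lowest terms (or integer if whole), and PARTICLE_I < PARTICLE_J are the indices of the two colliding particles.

Answer: 7/3 0 1

Derivation:
Pair (0,1): pos 3,10 vel 0,-3 -> gap=7, closing at 3/unit, collide at t=7/3
Pair (1,2): pos 10,17 vel -3,-3 -> not approaching (rel speed 0 <= 0)
Pair (2,3): pos 17,19 vel -3,-2 -> not approaching (rel speed -1 <= 0)
Earliest collision: t=7/3 between 0 and 1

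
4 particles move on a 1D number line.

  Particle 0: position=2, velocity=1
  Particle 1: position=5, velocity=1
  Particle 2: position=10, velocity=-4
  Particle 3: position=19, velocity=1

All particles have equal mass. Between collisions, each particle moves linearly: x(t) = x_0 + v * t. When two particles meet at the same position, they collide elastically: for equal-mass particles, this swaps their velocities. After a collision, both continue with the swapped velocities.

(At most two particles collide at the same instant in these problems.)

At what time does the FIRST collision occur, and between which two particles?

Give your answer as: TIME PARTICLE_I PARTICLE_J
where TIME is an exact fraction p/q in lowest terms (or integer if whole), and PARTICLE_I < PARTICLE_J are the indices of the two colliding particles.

Pair (0,1): pos 2,5 vel 1,1 -> not approaching (rel speed 0 <= 0)
Pair (1,2): pos 5,10 vel 1,-4 -> gap=5, closing at 5/unit, collide at t=1
Pair (2,3): pos 10,19 vel -4,1 -> not approaching (rel speed -5 <= 0)
Earliest collision: t=1 between 1 and 2

Answer: 1 1 2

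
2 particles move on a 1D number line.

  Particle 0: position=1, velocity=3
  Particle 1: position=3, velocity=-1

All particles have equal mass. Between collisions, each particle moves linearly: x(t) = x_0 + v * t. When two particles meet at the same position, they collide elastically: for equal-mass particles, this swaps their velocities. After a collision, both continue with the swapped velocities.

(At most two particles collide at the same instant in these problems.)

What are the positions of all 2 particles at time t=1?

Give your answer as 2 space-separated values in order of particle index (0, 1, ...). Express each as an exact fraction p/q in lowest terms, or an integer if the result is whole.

Collision at t=1/2: particles 0 and 1 swap velocities; positions: p0=5/2 p1=5/2; velocities now: v0=-1 v1=3
Advance to t=1 (no further collisions before then); velocities: v0=-1 v1=3; positions = 2 4

Answer: 2 4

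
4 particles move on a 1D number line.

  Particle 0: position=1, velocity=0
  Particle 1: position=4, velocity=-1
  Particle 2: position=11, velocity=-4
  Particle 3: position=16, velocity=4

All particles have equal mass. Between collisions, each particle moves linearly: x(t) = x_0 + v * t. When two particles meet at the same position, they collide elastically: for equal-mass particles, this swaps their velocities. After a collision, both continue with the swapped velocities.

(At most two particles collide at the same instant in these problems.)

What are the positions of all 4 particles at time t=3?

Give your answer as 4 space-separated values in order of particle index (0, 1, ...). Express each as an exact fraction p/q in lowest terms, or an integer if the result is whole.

Answer: -1 1 1 28

Derivation:
Collision at t=7/3: particles 1 and 2 swap velocities; positions: p0=1 p1=5/3 p2=5/3 p3=76/3; velocities now: v0=0 v1=-4 v2=-1 v3=4
Collision at t=5/2: particles 0 and 1 swap velocities; positions: p0=1 p1=1 p2=3/2 p3=26; velocities now: v0=-4 v1=0 v2=-1 v3=4
Collision at t=3: particles 1 and 2 swap velocities; positions: p0=-1 p1=1 p2=1 p3=28; velocities now: v0=-4 v1=-1 v2=0 v3=4
Advance to t=3 (no further collisions before then); velocities: v0=-4 v1=-1 v2=0 v3=4; positions = -1 1 1 28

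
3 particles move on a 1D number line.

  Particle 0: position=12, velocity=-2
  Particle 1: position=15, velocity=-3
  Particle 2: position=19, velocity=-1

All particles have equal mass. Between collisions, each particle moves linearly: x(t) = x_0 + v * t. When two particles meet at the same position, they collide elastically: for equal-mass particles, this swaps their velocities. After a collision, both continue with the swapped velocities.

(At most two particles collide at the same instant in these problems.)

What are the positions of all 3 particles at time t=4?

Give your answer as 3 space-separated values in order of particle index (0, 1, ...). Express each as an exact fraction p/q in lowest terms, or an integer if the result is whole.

Collision at t=3: particles 0 and 1 swap velocities; positions: p0=6 p1=6 p2=16; velocities now: v0=-3 v1=-2 v2=-1
Advance to t=4 (no further collisions before then); velocities: v0=-3 v1=-2 v2=-1; positions = 3 4 15

Answer: 3 4 15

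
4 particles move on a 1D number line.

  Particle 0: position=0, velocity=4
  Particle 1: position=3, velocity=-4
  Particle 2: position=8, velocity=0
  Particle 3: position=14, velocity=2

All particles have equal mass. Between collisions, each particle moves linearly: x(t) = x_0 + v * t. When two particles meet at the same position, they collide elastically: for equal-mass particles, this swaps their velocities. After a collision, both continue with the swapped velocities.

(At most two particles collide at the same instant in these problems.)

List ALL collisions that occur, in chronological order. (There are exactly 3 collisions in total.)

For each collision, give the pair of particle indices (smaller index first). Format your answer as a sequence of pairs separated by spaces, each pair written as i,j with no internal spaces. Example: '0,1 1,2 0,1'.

Answer: 0,1 1,2 2,3

Derivation:
Collision at t=3/8: particles 0 and 1 swap velocities; positions: p0=3/2 p1=3/2 p2=8 p3=59/4; velocities now: v0=-4 v1=4 v2=0 v3=2
Collision at t=2: particles 1 and 2 swap velocities; positions: p0=-5 p1=8 p2=8 p3=18; velocities now: v0=-4 v1=0 v2=4 v3=2
Collision at t=7: particles 2 and 3 swap velocities; positions: p0=-25 p1=8 p2=28 p3=28; velocities now: v0=-4 v1=0 v2=2 v3=4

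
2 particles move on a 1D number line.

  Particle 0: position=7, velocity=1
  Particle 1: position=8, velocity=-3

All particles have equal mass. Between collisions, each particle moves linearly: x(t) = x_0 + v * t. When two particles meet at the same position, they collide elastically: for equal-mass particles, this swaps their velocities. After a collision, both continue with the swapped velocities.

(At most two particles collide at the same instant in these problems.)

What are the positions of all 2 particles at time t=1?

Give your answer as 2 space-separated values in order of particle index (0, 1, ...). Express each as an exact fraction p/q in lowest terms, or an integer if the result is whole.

Collision at t=1/4: particles 0 and 1 swap velocities; positions: p0=29/4 p1=29/4; velocities now: v0=-3 v1=1
Advance to t=1 (no further collisions before then); velocities: v0=-3 v1=1; positions = 5 8

Answer: 5 8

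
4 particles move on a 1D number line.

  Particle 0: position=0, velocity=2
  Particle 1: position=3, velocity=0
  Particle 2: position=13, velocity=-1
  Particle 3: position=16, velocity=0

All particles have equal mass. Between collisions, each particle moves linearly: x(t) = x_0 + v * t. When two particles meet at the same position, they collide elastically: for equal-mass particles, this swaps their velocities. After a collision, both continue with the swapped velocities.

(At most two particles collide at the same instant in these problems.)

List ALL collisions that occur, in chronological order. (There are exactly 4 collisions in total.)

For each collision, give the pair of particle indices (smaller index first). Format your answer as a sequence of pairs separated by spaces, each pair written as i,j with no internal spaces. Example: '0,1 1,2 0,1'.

Collision at t=3/2: particles 0 and 1 swap velocities; positions: p0=3 p1=3 p2=23/2 p3=16; velocities now: v0=0 v1=2 v2=-1 v3=0
Collision at t=13/3: particles 1 and 2 swap velocities; positions: p0=3 p1=26/3 p2=26/3 p3=16; velocities now: v0=0 v1=-1 v2=2 v3=0
Collision at t=8: particles 2 and 3 swap velocities; positions: p0=3 p1=5 p2=16 p3=16; velocities now: v0=0 v1=-1 v2=0 v3=2
Collision at t=10: particles 0 and 1 swap velocities; positions: p0=3 p1=3 p2=16 p3=20; velocities now: v0=-1 v1=0 v2=0 v3=2

Answer: 0,1 1,2 2,3 0,1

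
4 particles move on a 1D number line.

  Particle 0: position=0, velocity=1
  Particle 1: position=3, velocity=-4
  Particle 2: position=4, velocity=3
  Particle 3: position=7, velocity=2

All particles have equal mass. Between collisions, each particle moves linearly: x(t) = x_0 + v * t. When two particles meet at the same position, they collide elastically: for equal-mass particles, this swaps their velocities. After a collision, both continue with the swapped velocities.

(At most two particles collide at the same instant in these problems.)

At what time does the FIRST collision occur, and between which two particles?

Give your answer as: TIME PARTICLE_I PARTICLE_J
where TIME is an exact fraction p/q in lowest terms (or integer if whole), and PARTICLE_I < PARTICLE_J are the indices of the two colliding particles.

Pair (0,1): pos 0,3 vel 1,-4 -> gap=3, closing at 5/unit, collide at t=3/5
Pair (1,2): pos 3,4 vel -4,3 -> not approaching (rel speed -7 <= 0)
Pair (2,3): pos 4,7 vel 3,2 -> gap=3, closing at 1/unit, collide at t=3
Earliest collision: t=3/5 between 0 and 1

Answer: 3/5 0 1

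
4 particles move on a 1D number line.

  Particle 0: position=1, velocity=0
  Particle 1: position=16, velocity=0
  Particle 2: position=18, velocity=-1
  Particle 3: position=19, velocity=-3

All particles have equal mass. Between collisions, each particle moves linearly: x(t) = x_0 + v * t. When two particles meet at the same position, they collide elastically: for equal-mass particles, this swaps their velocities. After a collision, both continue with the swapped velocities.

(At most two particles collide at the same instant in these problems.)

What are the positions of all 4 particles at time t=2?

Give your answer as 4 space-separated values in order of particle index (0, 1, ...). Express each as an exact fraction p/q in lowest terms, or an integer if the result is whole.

Collision at t=1/2: particles 2 and 3 swap velocities; positions: p0=1 p1=16 p2=35/2 p3=35/2; velocities now: v0=0 v1=0 v2=-3 v3=-1
Collision at t=1: particles 1 and 2 swap velocities; positions: p0=1 p1=16 p2=16 p3=17; velocities now: v0=0 v1=-3 v2=0 v3=-1
Collision at t=2: particles 2 and 3 swap velocities; positions: p0=1 p1=13 p2=16 p3=16; velocities now: v0=0 v1=-3 v2=-1 v3=0
Advance to t=2 (no further collisions before then); velocities: v0=0 v1=-3 v2=-1 v3=0; positions = 1 13 16 16

Answer: 1 13 16 16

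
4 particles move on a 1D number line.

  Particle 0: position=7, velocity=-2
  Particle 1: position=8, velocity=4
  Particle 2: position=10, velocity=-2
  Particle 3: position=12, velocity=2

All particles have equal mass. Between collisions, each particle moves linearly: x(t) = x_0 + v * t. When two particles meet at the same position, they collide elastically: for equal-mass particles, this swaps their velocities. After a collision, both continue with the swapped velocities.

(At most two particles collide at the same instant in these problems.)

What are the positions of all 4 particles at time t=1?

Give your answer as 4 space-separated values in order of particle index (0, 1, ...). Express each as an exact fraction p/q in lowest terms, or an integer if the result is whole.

Answer: 5 8 12 14

Derivation:
Collision at t=1/3: particles 1 and 2 swap velocities; positions: p0=19/3 p1=28/3 p2=28/3 p3=38/3; velocities now: v0=-2 v1=-2 v2=4 v3=2
Advance to t=1 (no further collisions before then); velocities: v0=-2 v1=-2 v2=4 v3=2; positions = 5 8 12 14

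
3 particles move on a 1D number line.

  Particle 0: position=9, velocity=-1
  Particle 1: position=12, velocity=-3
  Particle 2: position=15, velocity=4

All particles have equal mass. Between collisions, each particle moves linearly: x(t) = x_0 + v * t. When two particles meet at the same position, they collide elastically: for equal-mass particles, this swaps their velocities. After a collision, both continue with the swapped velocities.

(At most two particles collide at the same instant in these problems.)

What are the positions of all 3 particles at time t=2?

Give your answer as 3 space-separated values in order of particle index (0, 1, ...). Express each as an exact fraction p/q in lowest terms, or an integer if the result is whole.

Answer: 6 7 23

Derivation:
Collision at t=3/2: particles 0 and 1 swap velocities; positions: p0=15/2 p1=15/2 p2=21; velocities now: v0=-3 v1=-1 v2=4
Advance to t=2 (no further collisions before then); velocities: v0=-3 v1=-1 v2=4; positions = 6 7 23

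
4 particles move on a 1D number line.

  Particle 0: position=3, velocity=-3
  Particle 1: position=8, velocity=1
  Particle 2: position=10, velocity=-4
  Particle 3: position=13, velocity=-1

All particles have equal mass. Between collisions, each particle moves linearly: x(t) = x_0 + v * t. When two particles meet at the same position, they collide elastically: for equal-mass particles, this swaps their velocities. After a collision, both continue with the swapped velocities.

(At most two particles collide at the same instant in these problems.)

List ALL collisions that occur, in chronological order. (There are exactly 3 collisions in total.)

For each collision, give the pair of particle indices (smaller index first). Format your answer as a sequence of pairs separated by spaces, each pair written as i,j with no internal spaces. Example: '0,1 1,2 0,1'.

Collision at t=2/5: particles 1 and 2 swap velocities; positions: p0=9/5 p1=42/5 p2=42/5 p3=63/5; velocities now: v0=-3 v1=-4 v2=1 v3=-1
Collision at t=5/2: particles 2 and 3 swap velocities; positions: p0=-9/2 p1=0 p2=21/2 p3=21/2; velocities now: v0=-3 v1=-4 v2=-1 v3=1
Collision at t=7: particles 0 and 1 swap velocities; positions: p0=-18 p1=-18 p2=6 p3=15; velocities now: v0=-4 v1=-3 v2=-1 v3=1

Answer: 1,2 2,3 0,1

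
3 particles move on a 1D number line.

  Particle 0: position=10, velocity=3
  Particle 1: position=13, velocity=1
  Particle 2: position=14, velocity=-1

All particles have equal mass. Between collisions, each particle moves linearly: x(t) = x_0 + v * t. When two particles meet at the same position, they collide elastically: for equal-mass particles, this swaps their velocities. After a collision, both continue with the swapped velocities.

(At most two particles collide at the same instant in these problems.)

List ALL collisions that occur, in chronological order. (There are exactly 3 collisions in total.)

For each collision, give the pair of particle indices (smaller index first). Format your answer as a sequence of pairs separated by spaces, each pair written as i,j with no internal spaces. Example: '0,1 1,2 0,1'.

Answer: 1,2 0,1 1,2

Derivation:
Collision at t=1/2: particles 1 and 2 swap velocities; positions: p0=23/2 p1=27/2 p2=27/2; velocities now: v0=3 v1=-1 v2=1
Collision at t=1: particles 0 and 1 swap velocities; positions: p0=13 p1=13 p2=14; velocities now: v0=-1 v1=3 v2=1
Collision at t=3/2: particles 1 and 2 swap velocities; positions: p0=25/2 p1=29/2 p2=29/2; velocities now: v0=-1 v1=1 v2=3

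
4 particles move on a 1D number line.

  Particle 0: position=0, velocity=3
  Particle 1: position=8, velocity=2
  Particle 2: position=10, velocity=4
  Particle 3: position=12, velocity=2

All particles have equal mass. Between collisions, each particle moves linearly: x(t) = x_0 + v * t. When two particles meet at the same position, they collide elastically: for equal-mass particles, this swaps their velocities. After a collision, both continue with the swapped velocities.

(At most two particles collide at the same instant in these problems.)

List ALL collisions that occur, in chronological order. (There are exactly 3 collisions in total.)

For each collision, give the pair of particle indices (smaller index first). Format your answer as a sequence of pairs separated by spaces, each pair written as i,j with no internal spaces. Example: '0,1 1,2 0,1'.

Collision at t=1: particles 2 and 3 swap velocities; positions: p0=3 p1=10 p2=14 p3=14; velocities now: v0=3 v1=2 v2=2 v3=4
Collision at t=8: particles 0 and 1 swap velocities; positions: p0=24 p1=24 p2=28 p3=42; velocities now: v0=2 v1=3 v2=2 v3=4
Collision at t=12: particles 1 and 2 swap velocities; positions: p0=32 p1=36 p2=36 p3=58; velocities now: v0=2 v1=2 v2=3 v3=4

Answer: 2,3 0,1 1,2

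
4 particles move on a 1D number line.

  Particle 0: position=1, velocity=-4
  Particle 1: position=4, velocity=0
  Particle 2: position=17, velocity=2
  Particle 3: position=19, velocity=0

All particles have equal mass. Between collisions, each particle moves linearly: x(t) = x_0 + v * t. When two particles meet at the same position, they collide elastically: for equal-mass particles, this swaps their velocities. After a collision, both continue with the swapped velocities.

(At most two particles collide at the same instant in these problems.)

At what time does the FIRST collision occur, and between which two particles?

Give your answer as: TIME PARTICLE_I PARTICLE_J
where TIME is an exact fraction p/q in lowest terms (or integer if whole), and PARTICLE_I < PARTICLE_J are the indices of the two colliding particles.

Answer: 1 2 3

Derivation:
Pair (0,1): pos 1,4 vel -4,0 -> not approaching (rel speed -4 <= 0)
Pair (1,2): pos 4,17 vel 0,2 -> not approaching (rel speed -2 <= 0)
Pair (2,3): pos 17,19 vel 2,0 -> gap=2, closing at 2/unit, collide at t=1
Earliest collision: t=1 between 2 and 3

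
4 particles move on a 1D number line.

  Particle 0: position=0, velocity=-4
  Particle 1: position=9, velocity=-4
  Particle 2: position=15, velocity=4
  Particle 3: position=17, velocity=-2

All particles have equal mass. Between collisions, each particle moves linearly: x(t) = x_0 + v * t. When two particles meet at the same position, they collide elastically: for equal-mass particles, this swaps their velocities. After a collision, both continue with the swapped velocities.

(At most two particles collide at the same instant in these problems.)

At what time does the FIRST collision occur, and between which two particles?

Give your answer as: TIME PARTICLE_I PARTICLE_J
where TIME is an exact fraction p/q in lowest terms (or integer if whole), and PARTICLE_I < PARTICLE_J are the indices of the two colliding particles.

Pair (0,1): pos 0,9 vel -4,-4 -> not approaching (rel speed 0 <= 0)
Pair (1,2): pos 9,15 vel -4,4 -> not approaching (rel speed -8 <= 0)
Pair (2,3): pos 15,17 vel 4,-2 -> gap=2, closing at 6/unit, collide at t=1/3
Earliest collision: t=1/3 between 2 and 3

Answer: 1/3 2 3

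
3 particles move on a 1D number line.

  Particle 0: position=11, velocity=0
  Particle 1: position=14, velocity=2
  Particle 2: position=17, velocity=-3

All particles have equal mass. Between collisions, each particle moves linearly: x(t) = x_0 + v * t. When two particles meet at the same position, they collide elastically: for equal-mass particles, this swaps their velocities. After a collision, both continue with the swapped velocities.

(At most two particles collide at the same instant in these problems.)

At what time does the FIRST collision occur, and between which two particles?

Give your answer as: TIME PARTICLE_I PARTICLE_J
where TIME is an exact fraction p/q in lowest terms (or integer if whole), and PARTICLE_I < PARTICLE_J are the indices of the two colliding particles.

Answer: 3/5 1 2

Derivation:
Pair (0,1): pos 11,14 vel 0,2 -> not approaching (rel speed -2 <= 0)
Pair (1,2): pos 14,17 vel 2,-3 -> gap=3, closing at 5/unit, collide at t=3/5
Earliest collision: t=3/5 between 1 and 2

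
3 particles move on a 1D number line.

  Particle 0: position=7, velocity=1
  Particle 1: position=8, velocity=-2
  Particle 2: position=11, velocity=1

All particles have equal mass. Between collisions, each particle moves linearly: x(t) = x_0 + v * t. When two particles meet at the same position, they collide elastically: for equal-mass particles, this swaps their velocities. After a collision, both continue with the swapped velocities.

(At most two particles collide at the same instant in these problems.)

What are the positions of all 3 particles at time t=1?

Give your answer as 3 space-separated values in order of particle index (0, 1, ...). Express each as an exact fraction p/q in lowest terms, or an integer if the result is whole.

Collision at t=1/3: particles 0 and 1 swap velocities; positions: p0=22/3 p1=22/3 p2=34/3; velocities now: v0=-2 v1=1 v2=1
Advance to t=1 (no further collisions before then); velocities: v0=-2 v1=1 v2=1; positions = 6 8 12

Answer: 6 8 12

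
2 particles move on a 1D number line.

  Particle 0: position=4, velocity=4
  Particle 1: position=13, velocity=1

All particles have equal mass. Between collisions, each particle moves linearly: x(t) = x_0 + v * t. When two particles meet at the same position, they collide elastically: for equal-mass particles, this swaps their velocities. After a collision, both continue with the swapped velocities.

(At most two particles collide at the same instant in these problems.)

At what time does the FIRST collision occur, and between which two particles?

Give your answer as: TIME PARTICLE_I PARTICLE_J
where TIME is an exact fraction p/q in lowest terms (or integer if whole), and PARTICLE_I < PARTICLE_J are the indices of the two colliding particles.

Pair (0,1): pos 4,13 vel 4,1 -> gap=9, closing at 3/unit, collide at t=3
Earliest collision: t=3 between 0 and 1

Answer: 3 0 1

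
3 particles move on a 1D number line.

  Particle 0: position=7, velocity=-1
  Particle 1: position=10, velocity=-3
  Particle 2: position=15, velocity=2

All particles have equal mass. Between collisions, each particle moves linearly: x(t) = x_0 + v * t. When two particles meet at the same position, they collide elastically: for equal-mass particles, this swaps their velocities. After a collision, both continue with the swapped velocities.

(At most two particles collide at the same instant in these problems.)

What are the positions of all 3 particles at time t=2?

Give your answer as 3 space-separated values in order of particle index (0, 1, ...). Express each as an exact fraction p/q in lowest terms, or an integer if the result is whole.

Answer: 4 5 19

Derivation:
Collision at t=3/2: particles 0 and 1 swap velocities; positions: p0=11/2 p1=11/2 p2=18; velocities now: v0=-3 v1=-1 v2=2
Advance to t=2 (no further collisions before then); velocities: v0=-3 v1=-1 v2=2; positions = 4 5 19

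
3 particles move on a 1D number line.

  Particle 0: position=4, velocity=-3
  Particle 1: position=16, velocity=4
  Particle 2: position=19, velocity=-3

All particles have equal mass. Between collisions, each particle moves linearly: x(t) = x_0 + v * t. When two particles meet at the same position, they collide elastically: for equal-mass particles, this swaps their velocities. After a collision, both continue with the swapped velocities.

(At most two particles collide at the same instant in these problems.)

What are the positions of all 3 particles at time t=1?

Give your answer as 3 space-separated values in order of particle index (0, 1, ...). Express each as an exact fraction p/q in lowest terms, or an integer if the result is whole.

Answer: 1 16 20

Derivation:
Collision at t=3/7: particles 1 and 2 swap velocities; positions: p0=19/7 p1=124/7 p2=124/7; velocities now: v0=-3 v1=-3 v2=4
Advance to t=1 (no further collisions before then); velocities: v0=-3 v1=-3 v2=4; positions = 1 16 20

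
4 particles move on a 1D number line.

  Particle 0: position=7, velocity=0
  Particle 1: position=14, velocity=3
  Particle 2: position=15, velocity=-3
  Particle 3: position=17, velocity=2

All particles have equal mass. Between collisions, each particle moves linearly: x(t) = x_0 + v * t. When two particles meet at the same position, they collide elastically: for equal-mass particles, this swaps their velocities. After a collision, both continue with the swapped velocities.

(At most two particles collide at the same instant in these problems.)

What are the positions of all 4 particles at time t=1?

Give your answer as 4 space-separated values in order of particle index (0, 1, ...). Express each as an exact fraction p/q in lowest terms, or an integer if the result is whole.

Answer: 7 12 17 19

Derivation:
Collision at t=1/6: particles 1 and 2 swap velocities; positions: p0=7 p1=29/2 p2=29/2 p3=52/3; velocities now: v0=0 v1=-3 v2=3 v3=2
Advance to t=1 (no further collisions before then); velocities: v0=0 v1=-3 v2=3 v3=2; positions = 7 12 17 19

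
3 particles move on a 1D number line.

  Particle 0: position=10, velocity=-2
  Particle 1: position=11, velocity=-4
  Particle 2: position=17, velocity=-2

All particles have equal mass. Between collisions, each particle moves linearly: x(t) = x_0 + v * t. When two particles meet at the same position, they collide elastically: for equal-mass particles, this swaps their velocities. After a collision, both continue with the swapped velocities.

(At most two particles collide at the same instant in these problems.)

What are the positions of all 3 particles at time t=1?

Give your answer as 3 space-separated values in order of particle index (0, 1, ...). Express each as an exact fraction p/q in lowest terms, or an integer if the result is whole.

Answer: 7 8 15

Derivation:
Collision at t=1/2: particles 0 and 1 swap velocities; positions: p0=9 p1=9 p2=16; velocities now: v0=-4 v1=-2 v2=-2
Advance to t=1 (no further collisions before then); velocities: v0=-4 v1=-2 v2=-2; positions = 7 8 15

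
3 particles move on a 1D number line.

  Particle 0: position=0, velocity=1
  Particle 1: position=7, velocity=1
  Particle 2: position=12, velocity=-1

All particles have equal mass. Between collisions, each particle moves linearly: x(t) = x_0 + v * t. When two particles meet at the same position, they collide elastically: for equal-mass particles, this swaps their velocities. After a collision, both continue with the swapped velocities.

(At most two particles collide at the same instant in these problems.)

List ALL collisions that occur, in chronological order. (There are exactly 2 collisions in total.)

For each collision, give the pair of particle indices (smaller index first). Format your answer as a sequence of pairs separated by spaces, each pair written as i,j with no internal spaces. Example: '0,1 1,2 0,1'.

Collision at t=5/2: particles 1 and 2 swap velocities; positions: p0=5/2 p1=19/2 p2=19/2; velocities now: v0=1 v1=-1 v2=1
Collision at t=6: particles 0 and 1 swap velocities; positions: p0=6 p1=6 p2=13; velocities now: v0=-1 v1=1 v2=1

Answer: 1,2 0,1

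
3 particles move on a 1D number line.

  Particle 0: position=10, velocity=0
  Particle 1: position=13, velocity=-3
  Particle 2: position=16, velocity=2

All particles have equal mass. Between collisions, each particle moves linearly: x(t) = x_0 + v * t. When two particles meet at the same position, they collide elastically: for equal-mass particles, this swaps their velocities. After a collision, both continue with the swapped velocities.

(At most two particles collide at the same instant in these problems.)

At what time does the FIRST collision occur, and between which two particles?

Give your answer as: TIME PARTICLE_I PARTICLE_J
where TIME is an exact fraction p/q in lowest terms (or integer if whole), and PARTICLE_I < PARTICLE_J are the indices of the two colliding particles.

Pair (0,1): pos 10,13 vel 0,-3 -> gap=3, closing at 3/unit, collide at t=1
Pair (1,2): pos 13,16 vel -3,2 -> not approaching (rel speed -5 <= 0)
Earliest collision: t=1 between 0 and 1

Answer: 1 0 1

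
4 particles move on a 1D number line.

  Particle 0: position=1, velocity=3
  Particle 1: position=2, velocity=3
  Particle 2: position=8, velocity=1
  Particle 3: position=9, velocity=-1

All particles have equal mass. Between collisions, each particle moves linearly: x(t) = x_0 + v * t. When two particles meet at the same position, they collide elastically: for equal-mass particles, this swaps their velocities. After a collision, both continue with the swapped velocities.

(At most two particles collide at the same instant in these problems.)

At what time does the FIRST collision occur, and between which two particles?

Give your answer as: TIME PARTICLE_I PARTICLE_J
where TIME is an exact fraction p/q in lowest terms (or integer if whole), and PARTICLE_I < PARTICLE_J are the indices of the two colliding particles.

Answer: 1/2 2 3

Derivation:
Pair (0,1): pos 1,2 vel 3,3 -> not approaching (rel speed 0 <= 0)
Pair (1,2): pos 2,8 vel 3,1 -> gap=6, closing at 2/unit, collide at t=3
Pair (2,3): pos 8,9 vel 1,-1 -> gap=1, closing at 2/unit, collide at t=1/2
Earliest collision: t=1/2 between 2 and 3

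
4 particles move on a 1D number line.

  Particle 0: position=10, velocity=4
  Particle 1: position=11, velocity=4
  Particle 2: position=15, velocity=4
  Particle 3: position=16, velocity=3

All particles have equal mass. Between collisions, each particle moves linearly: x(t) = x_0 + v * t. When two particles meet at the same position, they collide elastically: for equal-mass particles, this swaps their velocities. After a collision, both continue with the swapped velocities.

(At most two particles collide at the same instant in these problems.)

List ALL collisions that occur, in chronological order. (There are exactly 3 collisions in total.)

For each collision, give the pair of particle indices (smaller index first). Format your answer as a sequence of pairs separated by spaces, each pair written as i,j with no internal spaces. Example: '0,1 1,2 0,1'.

Collision at t=1: particles 2 and 3 swap velocities; positions: p0=14 p1=15 p2=19 p3=19; velocities now: v0=4 v1=4 v2=3 v3=4
Collision at t=5: particles 1 and 2 swap velocities; positions: p0=30 p1=31 p2=31 p3=35; velocities now: v0=4 v1=3 v2=4 v3=4
Collision at t=6: particles 0 and 1 swap velocities; positions: p0=34 p1=34 p2=35 p3=39; velocities now: v0=3 v1=4 v2=4 v3=4

Answer: 2,3 1,2 0,1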